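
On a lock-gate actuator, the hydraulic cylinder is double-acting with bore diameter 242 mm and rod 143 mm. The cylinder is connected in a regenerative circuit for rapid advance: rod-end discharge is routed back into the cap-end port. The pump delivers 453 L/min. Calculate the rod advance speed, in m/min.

v ≈ 28.2 m/min

In regeneration the rod-end outflow joins the pump flow into the cap end, so the net volume the pump must supply per unit advance equals the rod cross-section area.
Rod cross-section A_rod = π/4 × (143 mm)² = 16060 mm^2
v = Q_pump / A_rod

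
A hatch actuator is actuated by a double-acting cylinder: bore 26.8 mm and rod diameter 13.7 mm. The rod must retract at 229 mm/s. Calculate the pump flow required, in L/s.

Q ≈ 0.0954 L/s

Rod-side annular area A_ann = π/4 × (26.8² − 13.7²) = 416.7 mm^2
Q = A × v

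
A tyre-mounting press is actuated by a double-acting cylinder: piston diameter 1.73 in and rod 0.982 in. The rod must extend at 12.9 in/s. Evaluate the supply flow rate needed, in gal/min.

Cap-side area A_cap = π/4 × (1.73 in)² = 2.351 in^2
Q = A × v

Q ≈ 7.88 gal/min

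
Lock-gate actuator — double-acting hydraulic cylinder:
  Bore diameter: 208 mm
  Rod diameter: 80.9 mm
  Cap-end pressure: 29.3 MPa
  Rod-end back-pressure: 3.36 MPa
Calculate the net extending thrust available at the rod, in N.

Cap-side area A_cap = π/4 × (208 mm)² = 33980 mm^2
Rod-side annular area A_ann = π/4 × (208² − 80.9²) = 28840 mm^2
Net thrust = P_cap·A_cap − P_rod·A_ann = 9.956e5 N − 96900 N

F ≈ 8.99e5 N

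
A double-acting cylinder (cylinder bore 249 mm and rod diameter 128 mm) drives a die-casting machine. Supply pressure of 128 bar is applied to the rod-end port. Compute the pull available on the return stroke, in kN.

F ≈ 459 kN

Rod-side annular area A_ann = π/4 × (249² − 128²) = 35830 mm^2
On retraction the pressure acts on the annular area (bore minus rod).
F = P × A_ann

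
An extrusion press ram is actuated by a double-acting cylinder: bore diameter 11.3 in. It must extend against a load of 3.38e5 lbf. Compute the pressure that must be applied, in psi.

P ≈ 3370 psi

Cap-side area A_cap = π/4 × (11.3 in)² = 100.3 in^2
P = F / A = 3.38e5 lbf / A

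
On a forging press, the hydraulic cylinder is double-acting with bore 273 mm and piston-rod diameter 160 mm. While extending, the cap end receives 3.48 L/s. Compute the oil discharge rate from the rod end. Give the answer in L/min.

Cap-side area A_cap = π/4 × (273 mm)² = 58530 mm^2
Rod-side annular area A_ann = π/4 × (273² − 160²) = 38430 mm^2
Piston speed v = Q_in/A_cap; rod-end outflow Q_out = v × A_ann = Q_in × A_ann/A_cap.

Q_out ≈ 137 L/min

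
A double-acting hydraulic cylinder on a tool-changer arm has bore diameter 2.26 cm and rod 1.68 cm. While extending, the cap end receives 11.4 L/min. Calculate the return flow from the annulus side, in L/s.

Q_out ≈ 0.0850 L/s

Cap-side area A_cap = π/4 × (2.26 cm)² = 4.011 cm^2
Rod-side annular area A_ann = π/4 × (2.26² − 1.68²) = 1.795 cm^2
Piston speed v = Q_in/A_cap; rod-end outflow Q_out = v × A_ann = Q_in × A_ann/A_cap.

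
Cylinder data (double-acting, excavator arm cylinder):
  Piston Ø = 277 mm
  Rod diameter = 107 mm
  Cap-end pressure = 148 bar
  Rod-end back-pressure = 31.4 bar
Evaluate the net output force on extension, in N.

Cap-side area A_cap = π/4 × (277 mm)² = 60260 mm^2
Rod-side annular area A_ann = π/4 × (277² − 107²) = 51270 mm^2
Net thrust = P_cap·A_cap − P_rod·A_ann = 8.919e5 N − 1.610e5 N

F ≈ 7.31e5 N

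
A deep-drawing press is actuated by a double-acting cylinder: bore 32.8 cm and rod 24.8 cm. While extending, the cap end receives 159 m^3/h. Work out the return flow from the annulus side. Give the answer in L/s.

Q_out ≈ 18.9 L/s

Cap-side area A_cap = π/4 × (32.8 cm)² = 845.0 cm^2
Rod-side annular area A_ann = π/4 × (32.8² − 24.8²) = 361.9 cm^2
Piston speed v = Q_in/A_cap; rod-end outflow Q_out = v × A_ann = Q_in × A_ann/A_cap.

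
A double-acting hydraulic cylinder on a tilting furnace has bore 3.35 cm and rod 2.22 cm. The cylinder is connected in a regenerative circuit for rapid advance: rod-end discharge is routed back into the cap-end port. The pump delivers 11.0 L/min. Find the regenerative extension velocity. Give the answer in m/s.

In regeneration the rod-end outflow joins the pump flow into the cap end, so the net volume the pump must supply per unit advance equals the rod cross-section area.
Rod cross-section A_rod = π/4 × (2.22 cm)² = 3.871 cm^2
v = Q_pump / A_rod

v ≈ 0.474 m/s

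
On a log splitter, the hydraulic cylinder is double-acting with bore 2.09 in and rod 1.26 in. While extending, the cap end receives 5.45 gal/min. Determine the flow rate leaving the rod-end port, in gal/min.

Cap-side area A_cap = π/4 × (2.09 in)² = 3.431 in^2
Rod-side annular area A_ann = π/4 × (2.09² − 1.26²) = 2.184 in^2
Piston speed v = Q_in/A_cap; rod-end outflow Q_out = v × A_ann = Q_in × A_ann/A_cap.

Q_out ≈ 3.47 gal/min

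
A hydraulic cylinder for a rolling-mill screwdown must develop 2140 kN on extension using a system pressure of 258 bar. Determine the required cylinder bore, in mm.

Extension force acts on the full piston face: F = P × (π/4)D².
D = √(4F / (πP)) = √(4 × 2140 kN / (π × 258 bar))

D ≈ 325 mm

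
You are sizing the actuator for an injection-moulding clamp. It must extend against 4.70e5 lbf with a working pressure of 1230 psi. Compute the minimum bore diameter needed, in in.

D ≈ 22.1 in

Extension force acts on the full piston face: F = P × (π/4)D².
D = √(4F / (πP)) = √(4 × 4.70e5 lbf / (π × 1230 psi))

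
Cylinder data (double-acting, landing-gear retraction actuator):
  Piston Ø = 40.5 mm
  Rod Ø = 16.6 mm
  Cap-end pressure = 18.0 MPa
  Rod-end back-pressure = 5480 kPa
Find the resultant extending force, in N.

F ≈ 17300 N

Cap-side area A_cap = π/4 × (40.5 mm)² = 1288 mm^2
Rod-side annular area A_ann = π/4 × (40.5² − 16.6²) = 1072 mm^2
Net thrust = P_cap·A_cap − P_rod·A_ann = 23190 N − 5874 N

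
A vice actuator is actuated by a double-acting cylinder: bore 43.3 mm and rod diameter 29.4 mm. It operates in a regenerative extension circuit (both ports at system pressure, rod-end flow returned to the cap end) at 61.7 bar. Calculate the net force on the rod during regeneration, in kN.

F ≈ 4.19 kN

With equal pressure on both faces, forces on the annular region cancel; the net push is pressure × rod cross-section.
Rod cross-section A_rod = π/4 × (29.4 mm)² = 678.9 mm^2
F = P × A_rod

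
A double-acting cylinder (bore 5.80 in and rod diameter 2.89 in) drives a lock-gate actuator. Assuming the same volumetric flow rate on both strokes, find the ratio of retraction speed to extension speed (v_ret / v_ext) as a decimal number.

Cap-side area A_cap = π/4 × (5.80 in)² = 26.42 in^2
Rod-side annular area A_ann = π/4 × (5.80² − 2.89²) = 19.86 in^2
For equal Q, v ∝ 1/A, so v_ret/v_ext = A_cap/A_ann.

v_ret/v_ext ≈ 1.33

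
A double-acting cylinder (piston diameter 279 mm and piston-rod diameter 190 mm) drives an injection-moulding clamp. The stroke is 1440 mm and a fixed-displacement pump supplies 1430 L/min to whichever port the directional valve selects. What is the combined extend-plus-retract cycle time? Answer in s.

t ≈ 5.67 s

Cap-side area A_cap = π/4 × (279 mm)² = 61140 mm^2
Rod-side annular area A_ann = π/4 × (279² − 190²) = 32780 mm^2
t_ext = A_cap·L/Q = 3.694 s
t_ret = A_ann·L/Q = 1.981 s
t_cycle = t_ext + t_ret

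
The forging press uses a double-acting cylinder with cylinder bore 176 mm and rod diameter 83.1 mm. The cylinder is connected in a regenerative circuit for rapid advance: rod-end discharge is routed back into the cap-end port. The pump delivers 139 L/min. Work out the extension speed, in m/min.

In regeneration the rod-end outflow joins the pump flow into the cap end, so the net volume the pump must supply per unit advance equals the rod cross-section area.
Rod cross-section A_rod = π/4 × (83.1 mm)² = 5424 mm^2
v = Q_pump / A_rod

v ≈ 25.6 m/min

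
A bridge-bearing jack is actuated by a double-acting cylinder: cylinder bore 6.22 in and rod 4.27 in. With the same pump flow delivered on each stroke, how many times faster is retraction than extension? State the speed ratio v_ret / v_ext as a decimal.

Cap-side area A_cap = π/4 × (6.22 in)² = 30.39 in^2
Rod-side annular area A_ann = π/4 × (6.22² − 4.27²) = 16.07 in^2
For equal Q, v ∝ 1/A, so v_ret/v_ext = A_cap/A_ann.

v_ret/v_ext ≈ 1.89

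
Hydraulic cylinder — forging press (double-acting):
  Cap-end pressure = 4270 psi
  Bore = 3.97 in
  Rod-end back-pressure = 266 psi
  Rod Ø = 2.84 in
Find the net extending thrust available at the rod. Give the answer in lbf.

Cap-side area A_cap = π/4 × (3.97 in)² = 12.38 in^2
Rod-side annular area A_ann = π/4 × (3.97² − 2.84²) = 6.044 in^2
Net thrust = P_cap·A_cap − P_rod·A_ann = 52860 lbf − 1608 lbf

F ≈ 51200 lbf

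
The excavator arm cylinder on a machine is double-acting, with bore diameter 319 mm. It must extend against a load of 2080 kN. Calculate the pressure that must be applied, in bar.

P ≈ 260 bar

Cap-side area A_cap = π/4 × (319 mm)² = 79920 mm^2
P = F / A = 2080 kN / A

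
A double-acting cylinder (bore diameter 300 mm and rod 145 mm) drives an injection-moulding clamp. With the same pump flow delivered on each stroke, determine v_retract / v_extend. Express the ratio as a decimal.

v_ret/v_ext ≈ 1.30

Cap-side area A_cap = π/4 × (300 mm)² = 70690 mm^2
Rod-side annular area A_ann = π/4 × (300² − 145²) = 54170 mm^2
For equal Q, v ∝ 1/A, so v_ret/v_ext = A_cap/A_ann.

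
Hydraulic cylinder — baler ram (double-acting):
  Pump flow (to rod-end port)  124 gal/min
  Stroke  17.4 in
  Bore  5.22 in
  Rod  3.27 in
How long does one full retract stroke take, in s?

t ≈ 0.474 s

Rod-side annular area A_ann = π/4 × (5.22² − 3.27²) = 13.00 in^2
Swept volume V = A × L; t = V / Q = A·L / Q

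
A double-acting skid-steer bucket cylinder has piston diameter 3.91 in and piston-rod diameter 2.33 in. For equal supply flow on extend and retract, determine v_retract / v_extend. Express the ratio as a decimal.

v_ret/v_ext ≈ 1.55

Cap-side area A_cap = π/4 × (3.91 in)² = 12.01 in^2
Rod-side annular area A_ann = π/4 × (3.91² − 2.33²) = 7.743 in^2
For equal Q, v ∝ 1/A, so v_ret/v_ext = A_cap/A_ann.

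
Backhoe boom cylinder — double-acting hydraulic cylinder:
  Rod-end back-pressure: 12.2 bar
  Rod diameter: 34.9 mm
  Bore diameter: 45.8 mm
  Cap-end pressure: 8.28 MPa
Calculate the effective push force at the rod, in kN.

Cap-side area A_cap = π/4 × (45.8 mm)² = 1647 mm^2
Rod-side annular area A_ann = π/4 × (45.8² − 34.9²) = 690.9 mm^2
Net thrust = P_cap·A_cap − P_rod·A_ann = 13.64 kN − 0.8428 kN

F ≈ 12.8 kN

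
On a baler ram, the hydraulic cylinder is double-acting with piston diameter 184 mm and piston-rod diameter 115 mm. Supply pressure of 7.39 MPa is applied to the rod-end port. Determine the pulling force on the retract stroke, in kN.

F ≈ 120 kN

Rod-side annular area A_ann = π/4 × (184² − 115²) = 16200 mm^2
On retraction the pressure acts on the annular area (bore minus rod).
F = P × A_ann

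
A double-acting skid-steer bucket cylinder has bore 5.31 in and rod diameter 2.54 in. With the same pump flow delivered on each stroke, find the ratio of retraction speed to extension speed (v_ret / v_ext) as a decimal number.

Cap-side area A_cap = π/4 × (5.31 in)² = 22.15 in^2
Rod-side annular area A_ann = π/4 × (5.31² − 2.54²) = 17.08 in^2
For equal Q, v ∝ 1/A, so v_ret/v_ext = A_cap/A_ann.

v_ret/v_ext ≈ 1.30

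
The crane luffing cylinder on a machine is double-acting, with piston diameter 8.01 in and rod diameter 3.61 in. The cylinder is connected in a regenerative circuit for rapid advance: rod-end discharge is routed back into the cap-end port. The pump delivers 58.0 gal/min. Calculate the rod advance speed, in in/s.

v ≈ 21.8 in/s

In regeneration the rod-end outflow joins the pump flow into the cap end, so the net volume the pump must supply per unit advance equals the rod cross-section area.
Rod cross-section A_rod = π/4 × (3.61 in)² = 10.24 in^2
v = Q_pump / A_rod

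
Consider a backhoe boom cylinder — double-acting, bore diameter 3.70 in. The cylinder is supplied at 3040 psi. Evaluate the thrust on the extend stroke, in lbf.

F ≈ 32700 lbf

Cap-side area A_cap = π/4 × (3.70 in)² = 10.75 in^2
F = P × A_cap = 3040 psi × A_cap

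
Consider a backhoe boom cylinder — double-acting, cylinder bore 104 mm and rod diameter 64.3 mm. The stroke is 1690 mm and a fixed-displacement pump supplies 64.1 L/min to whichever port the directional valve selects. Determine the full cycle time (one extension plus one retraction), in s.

Cap-side area A_cap = π/4 × (104 mm)² = 8495 mm^2
Rod-side annular area A_ann = π/4 × (104² − 64.3²) = 5248 mm^2
t_ext = A_cap·L/Q = 13.44 s
t_ret = A_ann·L/Q = 8.301 s
t_cycle = t_ext + t_ret

t ≈ 21.7 s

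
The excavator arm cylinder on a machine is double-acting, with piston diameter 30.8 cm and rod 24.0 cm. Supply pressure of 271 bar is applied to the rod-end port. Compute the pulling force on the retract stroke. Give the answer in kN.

Rod-side annular area A_ann = π/4 × (30.8² − 24.0²) = 292.7 cm^2
On retraction the pressure acts on the annular area (bore minus rod).
F = P × A_ann

F ≈ 793 kN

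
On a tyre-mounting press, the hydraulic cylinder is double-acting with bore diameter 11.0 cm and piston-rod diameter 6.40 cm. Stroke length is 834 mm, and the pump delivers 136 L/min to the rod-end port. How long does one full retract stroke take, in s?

Rod-side annular area A_ann = π/4 × (11.0² − 6.40²) = 62.86 cm^2
Swept volume V = A × L; t = V / Q = A·L / Q

t ≈ 2.31 s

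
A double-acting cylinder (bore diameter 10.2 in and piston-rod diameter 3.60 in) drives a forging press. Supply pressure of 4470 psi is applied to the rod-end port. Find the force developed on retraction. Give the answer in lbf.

F ≈ 3.20e5 lbf

Rod-side annular area A_ann = π/4 × (10.2² − 3.60²) = 71.53 in^2
On retraction the pressure acts on the annular area (bore minus rod).
F = P × A_ann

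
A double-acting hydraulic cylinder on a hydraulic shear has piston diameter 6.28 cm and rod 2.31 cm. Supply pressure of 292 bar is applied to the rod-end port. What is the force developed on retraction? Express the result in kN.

F ≈ 78.2 kN

Rod-side annular area A_ann = π/4 × (6.28² − 2.31²) = 26.78 cm^2
On retraction the pressure acts on the annular area (bore minus rod).
F = P × A_ann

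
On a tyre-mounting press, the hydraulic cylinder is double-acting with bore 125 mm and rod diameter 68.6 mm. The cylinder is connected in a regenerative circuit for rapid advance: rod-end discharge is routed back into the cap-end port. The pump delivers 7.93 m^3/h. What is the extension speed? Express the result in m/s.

In regeneration the rod-end outflow joins the pump flow into the cap end, so the net volume the pump must supply per unit advance equals the rod cross-section area.
Rod cross-section A_rod = π/4 × (68.6 mm)² = 3696 mm^2
v = Q_pump / A_rod

v ≈ 0.596 m/s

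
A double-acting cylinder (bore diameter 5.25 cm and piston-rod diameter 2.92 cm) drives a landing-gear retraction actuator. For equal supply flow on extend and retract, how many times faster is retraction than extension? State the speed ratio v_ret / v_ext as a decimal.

v_ret/v_ext ≈ 1.45

Cap-side area A_cap = π/4 × (5.25 cm)² = 21.65 cm^2
Rod-side annular area A_ann = π/4 × (5.25² − 2.92²) = 14.95 cm^2
For equal Q, v ∝ 1/A, so v_ret/v_ext = A_cap/A_ann.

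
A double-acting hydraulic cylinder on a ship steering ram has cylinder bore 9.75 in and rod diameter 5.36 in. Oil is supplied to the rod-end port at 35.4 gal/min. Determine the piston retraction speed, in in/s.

Rod-side annular area A_ann = π/4 × (9.75² − 5.36²) = 52.10 in^2
Flow into the rod-end port fills the annular volume.
v = Q / A

v ≈ 2.62 in/s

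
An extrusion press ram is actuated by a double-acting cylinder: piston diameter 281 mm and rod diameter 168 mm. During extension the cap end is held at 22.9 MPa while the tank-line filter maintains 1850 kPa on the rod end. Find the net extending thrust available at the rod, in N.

Cap-side area A_cap = π/4 × (281 mm)² = 62020 mm^2
Rod-side annular area A_ann = π/4 × (281² − 168²) = 39850 mm^2
Net thrust = P_cap·A_cap − P_rod·A_ann = 1.420e6 N − 73720 N

F ≈ 1.35e6 N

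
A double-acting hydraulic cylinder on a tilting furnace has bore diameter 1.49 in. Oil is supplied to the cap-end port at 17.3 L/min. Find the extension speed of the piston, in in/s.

Cap-side area A_cap = π/4 × (1.49 in)² = 1.744 in^2
v = Q / A

v ≈ 10.1 in/s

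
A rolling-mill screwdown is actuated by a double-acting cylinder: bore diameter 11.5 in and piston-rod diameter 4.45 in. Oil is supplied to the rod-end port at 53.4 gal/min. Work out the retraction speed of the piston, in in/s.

Rod-side annular area A_ann = π/4 × (11.5² − 4.45²) = 88.32 in^2
Flow into the rod-end port fills the annular volume.
v = Q / A

v ≈ 2.33 in/s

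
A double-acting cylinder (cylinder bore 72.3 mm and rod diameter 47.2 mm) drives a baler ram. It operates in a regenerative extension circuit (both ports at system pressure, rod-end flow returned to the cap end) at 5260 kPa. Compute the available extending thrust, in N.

With equal pressure on both faces, forces on the annular region cancel; the net push is pressure × rod cross-section.
Rod cross-section A_rod = π/4 × (47.2 mm)² = 1750 mm^2
F = P × A_rod

F ≈ 9200 N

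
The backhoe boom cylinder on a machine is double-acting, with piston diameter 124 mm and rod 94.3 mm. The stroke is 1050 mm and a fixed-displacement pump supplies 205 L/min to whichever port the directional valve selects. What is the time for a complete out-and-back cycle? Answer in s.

t ≈ 5.28 s

Cap-side area A_cap = π/4 × (124 mm)² = 12080 mm^2
Rod-side annular area A_ann = π/4 × (124² − 94.3²) = 5092 mm^2
t_ext = A_cap·L/Q = 3.711 s
t_ret = A_ann·L/Q = 1.565 s
t_cycle = t_ext + t_ret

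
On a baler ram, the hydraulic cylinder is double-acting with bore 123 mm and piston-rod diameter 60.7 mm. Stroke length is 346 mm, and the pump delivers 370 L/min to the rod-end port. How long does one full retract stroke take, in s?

Rod-side annular area A_ann = π/4 × (123² − 60.7²) = 8988 mm^2
Swept volume V = A × L; t = V / Q = A·L / Q

t ≈ 0.504 s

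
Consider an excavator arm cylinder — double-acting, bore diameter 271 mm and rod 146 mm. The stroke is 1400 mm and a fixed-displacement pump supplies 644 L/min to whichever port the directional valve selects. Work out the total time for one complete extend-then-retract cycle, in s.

Cap-side area A_cap = π/4 × (271 mm)² = 57680 mm^2
Rod-side annular area A_ann = π/4 × (271² − 146²) = 40940 mm^2
t_ext = A_cap·L/Q = 7.524 s
t_ret = A_ann·L/Q = 5.340 s
t_cycle = t_ext + t_ret

t ≈ 12.9 s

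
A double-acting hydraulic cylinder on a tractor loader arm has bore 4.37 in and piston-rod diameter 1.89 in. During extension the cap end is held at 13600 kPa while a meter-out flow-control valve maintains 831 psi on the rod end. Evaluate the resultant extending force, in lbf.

F ≈ 19500 lbf

Cap-side area A_cap = π/4 × (4.37 in)² = 15.00 in^2
Rod-side annular area A_ann = π/4 × (4.37² − 1.89²) = 12.19 in^2
Net thrust = P_cap·A_cap − P_rod·A_ann = 29590 lbf − 10130 lbf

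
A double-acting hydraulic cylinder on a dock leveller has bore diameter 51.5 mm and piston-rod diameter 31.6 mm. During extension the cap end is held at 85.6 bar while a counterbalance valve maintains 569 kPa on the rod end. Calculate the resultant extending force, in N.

F ≈ 17100 N

Cap-side area A_cap = π/4 × (51.5 mm)² = 2083 mm^2
Rod-side annular area A_ann = π/4 × (51.5² − 31.6²) = 1299 mm^2
Net thrust = P_cap·A_cap − P_rod·A_ann = 17830 N − 739.0 N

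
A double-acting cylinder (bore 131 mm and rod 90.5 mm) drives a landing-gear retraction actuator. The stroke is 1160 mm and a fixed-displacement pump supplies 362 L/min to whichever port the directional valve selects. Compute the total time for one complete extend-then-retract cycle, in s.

t ≈ 3.95 s

Cap-side area A_cap = π/4 × (131 mm)² = 13480 mm^2
Rod-side annular area A_ann = π/4 × (131² − 90.5²) = 7046 mm^2
t_ext = A_cap·L/Q = 2.591 s
t_ret = A_ann·L/Q = 1.355 s
t_cycle = t_ext + t_ret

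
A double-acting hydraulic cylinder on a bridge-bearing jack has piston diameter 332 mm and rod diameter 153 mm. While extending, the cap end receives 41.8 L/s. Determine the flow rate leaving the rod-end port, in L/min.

Q_out ≈ 1980 L/min

Cap-side area A_cap = π/4 × (332 mm)² = 86570 mm^2
Rod-side annular area A_ann = π/4 × (332² − 153²) = 68180 mm^2
Piston speed v = Q_in/A_cap; rod-end outflow Q_out = v × A_ann = Q_in × A_ann/A_cap.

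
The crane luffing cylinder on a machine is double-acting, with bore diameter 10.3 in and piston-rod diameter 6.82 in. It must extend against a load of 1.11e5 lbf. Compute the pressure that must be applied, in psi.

Cap-side area A_cap = π/4 × (10.3 in)² = 83.32 in^2
P = F / A = 1.11e5 lbf / A

P ≈ 1330 psi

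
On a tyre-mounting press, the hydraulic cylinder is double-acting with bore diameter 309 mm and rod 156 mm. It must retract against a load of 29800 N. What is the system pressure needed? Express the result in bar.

Rod-side annular area A_ann = π/4 × (309² − 156²) = 55880 mm^2
Retraction: pressure acts on the annular area.
P = F / A = 29800 N / A

P ≈ 5.33 bar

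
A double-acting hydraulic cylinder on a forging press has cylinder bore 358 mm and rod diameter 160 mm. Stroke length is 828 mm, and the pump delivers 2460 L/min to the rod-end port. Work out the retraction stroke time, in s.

Rod-side annular area A_ann = π/4 × (358² − 160²) = 80550 mm^2
Swept volume V = A × L; t = V / Q = A·L / Q

t ≈ 1.63 s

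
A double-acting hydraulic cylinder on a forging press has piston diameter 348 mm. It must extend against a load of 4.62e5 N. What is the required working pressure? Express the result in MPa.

Cap-side area A_cap = π/4 × (348 mm)² = 95110 mm^2
P = F / A = 4.62e5 N / A

P ≈ 4.86 MPa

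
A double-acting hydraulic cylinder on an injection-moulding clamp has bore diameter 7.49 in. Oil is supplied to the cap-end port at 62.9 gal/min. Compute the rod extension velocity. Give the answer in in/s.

Cap-side area A_cap = π/4 × (7.49 in)² = 44.06 in^2
v = Q / A

v ≈ 5.50 in/s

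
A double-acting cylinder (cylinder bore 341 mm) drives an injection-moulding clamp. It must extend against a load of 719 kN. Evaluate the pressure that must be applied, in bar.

P ≈ 78.7 bar

Cap-side area A_cap = π/4 × (341 mm)² = 91330 mm^2
P = F / A = 719 kN / A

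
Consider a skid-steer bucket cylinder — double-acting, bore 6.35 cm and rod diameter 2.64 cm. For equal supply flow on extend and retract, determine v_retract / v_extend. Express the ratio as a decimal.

Cap-side area A_cap = π/4 × (6.35 cm)² = 31.67 cm^2
Rod-side annular area A_ann = π/4 × (6.35² − 2.64²) = 26.20 cm^2
For equal Q, v ∝ 1/A, so v_ret/v_ext = A_cap/A_ann.

v_ret/v_ext ≈ 1.21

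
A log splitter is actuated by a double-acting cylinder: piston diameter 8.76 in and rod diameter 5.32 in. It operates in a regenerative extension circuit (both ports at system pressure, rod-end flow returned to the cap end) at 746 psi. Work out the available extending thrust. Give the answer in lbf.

With equal pressure on both faces, forces on the annular region cancel; the net push is pressure × rod cross-section.
Rod cross-section A_rod = π/4 × (5.32 in)² = 22.23 in^2
F = P × A_rod

F ≈ 16600 lbf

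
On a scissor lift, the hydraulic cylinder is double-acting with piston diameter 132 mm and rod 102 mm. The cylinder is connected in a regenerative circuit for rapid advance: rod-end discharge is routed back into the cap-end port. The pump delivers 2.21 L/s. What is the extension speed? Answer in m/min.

v ≈ 16.2 m/min

In regeneration the rod-end outflow joins the pump flow into the cap end, so the net volume the pump must supply per unit advance equals the rod cross-section area.
Rod cross-section A_rod = π/4 × (102 mm)² = 8171 mm^2
v = Q_pump / A_rod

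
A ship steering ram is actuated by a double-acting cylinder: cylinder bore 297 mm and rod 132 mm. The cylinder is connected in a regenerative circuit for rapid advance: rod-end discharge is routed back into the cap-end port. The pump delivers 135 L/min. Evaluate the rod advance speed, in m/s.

v ≈ 0.164 m/s

In regeneration the rod-end outflow joins the pump flow into the cap end, so the net volume the pump must supply per unit advance equals the rod cross-section area.
Rod cross-section A_rod = π/4 × (132 mm)² = 13680 mm^2
v = Q_pump / A_rod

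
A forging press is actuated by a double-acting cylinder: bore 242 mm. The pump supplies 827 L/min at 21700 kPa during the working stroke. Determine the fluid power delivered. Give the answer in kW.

W ≈ 299 kW

Hydraulic power = P × Q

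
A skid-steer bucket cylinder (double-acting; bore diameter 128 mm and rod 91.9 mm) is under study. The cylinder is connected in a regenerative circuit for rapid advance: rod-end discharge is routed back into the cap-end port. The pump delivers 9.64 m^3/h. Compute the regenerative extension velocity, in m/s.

v ≈ 0.404 m/s

In regeneration the rod-end outflow joins the pump flow into the cap end, so the net volume the pump must supply per unit advance equals the rod cross-section area.
Rod cross-section A_rod = π/4 × (91.9 mm)² = 6633 mm^2
v = Q_pump / A_rod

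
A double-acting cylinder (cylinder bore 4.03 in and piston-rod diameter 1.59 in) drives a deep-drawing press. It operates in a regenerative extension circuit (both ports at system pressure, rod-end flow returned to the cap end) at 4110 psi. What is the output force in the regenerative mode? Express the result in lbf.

F ≈ 8160 lbf

With equal pressure on both faces, forces on the annular region cancel; the net push is pressure × rod cross-section.
Rod cross-section A_rod = π/4 × (1.59 in)² = 1.986 in^2
F = P × A_rod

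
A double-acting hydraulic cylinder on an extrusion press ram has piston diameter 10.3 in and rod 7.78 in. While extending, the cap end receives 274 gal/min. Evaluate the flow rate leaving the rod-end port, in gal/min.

Cap-side area A_cap = π/4 × (10.3 in)² = 83.32 in^2
Rod-side annular area A_ann = π/4 × (10.3² − 7.78²) = 35.78 in^2
Piston speed v = Q_in/A_cap; rod-end outflow Q_out = v × A_ann = Q_in × A_ann/A_cap.

Q_out ≈ 118 gal/min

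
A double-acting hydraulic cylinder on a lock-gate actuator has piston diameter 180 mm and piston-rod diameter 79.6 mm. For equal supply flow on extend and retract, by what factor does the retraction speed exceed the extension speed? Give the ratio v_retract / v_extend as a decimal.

v_ret/v_ext ≈ 1.24

Cap-side area A_cap = π/4 × (180 mm)² = 25450 mm^2
Rod-side annular area A_ann = π/4 × (180² − 79.6²) = 20470 mm^2
For equal Q, v ∝ 1/A, so v_ret/v_ext = A_cap/A_ann.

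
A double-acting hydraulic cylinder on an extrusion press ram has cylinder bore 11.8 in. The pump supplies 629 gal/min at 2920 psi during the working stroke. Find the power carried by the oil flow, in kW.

Hydraulic power = P × Q

W ≈ 799 kW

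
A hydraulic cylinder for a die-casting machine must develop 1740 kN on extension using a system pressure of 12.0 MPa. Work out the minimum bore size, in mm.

Extension force acts on the full piston face: F = P × (π/4)D².
D = √(4F / (πP)) = √(4 × 1740 kN / (π × 12.0 MPa))

D ≈ 430 mm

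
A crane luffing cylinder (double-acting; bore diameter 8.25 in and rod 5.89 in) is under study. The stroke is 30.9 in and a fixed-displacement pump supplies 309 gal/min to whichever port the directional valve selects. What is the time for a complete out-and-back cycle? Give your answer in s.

t ≈ 2.07 s

Cap-side area A_cap = π/4 × (8.25 in)² = 53.46 in^2
Rod-side annular area A_ann = π/4 × (8.25² − 5.89²) = 26.21 in^2
t_ext = A_cap·L/Q = 1.388 s
t_ret = A_ann·L/Q = 0.6808 s
t_cycle = t_ext + t_ret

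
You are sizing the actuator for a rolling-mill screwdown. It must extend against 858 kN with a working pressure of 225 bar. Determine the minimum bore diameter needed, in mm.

D ≈ 220 mm

Extension force acts on the full piston face: F = P × (π/4)D².
D = √(4F / (πP)) = √(4 × 858 kN / (π × 225 bar))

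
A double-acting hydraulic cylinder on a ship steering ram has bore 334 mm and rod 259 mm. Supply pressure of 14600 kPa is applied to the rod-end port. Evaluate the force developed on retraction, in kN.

F ≈ 510 kN

Rod-side annular area A_ann = π/4 × (334² − 259²) = 34930 mm^2
On retraction the pressure acts on the annular area (bore minus rod).
F = P × A_ann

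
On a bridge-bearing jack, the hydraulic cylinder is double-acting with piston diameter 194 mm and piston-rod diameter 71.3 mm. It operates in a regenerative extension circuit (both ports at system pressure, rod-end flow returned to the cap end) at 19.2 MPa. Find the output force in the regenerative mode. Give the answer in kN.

F ≈ 76.7 kN

With equal pressure on both faces, forces on the annular region cancel; the net push is pressure × rod cross-section.
Rod cross-section A_rod = π/4 × (71.3 mm)² = 3993 mm^2
F = P × A_rod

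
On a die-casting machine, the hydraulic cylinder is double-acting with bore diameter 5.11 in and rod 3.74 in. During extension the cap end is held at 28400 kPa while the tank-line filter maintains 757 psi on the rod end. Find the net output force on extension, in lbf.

F ≈ 77300 lbf

Cap-side area A_cap = π/4 × (5.11 in)² = 20.51 in^2
Rod-side annular area A_ann = π/4 × (5.11² − 3.74²) = 9.523 in^2
Net thrust = P_cap·A_cap − P_rod·A_ann = 84480 lbf − 7209 lbf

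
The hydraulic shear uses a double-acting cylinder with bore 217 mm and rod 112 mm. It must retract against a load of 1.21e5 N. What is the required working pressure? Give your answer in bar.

P ≈ 44.6 bar

Rod-side annular area A_ann = π/4 × (217² − 112²) = 27130 mm^2
Retraction: pressure acts on the annular area.
P = F / A = 1.21e5 N / A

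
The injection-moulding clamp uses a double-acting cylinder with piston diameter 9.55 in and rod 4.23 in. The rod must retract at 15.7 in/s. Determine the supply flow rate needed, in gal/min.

Q ≈ 235 gal/min

Rod-side annular area A_ann = π/4 × (9.55² − 4.23²) = 57.58 in^2
Q = A × v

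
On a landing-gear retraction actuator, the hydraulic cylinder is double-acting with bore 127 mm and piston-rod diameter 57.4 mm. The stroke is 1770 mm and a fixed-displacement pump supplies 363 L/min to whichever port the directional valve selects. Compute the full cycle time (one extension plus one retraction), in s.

t ≈ 6.66 s

Cap-side area A_cap = π/4 × (127 mm)² = 12670 mm^2
Rod-side annular area A_ann = π/4 × (127² − 57.4²) = 10080 mm^2
t_ext = A_cap·L/Q = 3.706 s
t_ret = A_ann·L/Q = 2.949 s
t_cycle = t_ext + t_ret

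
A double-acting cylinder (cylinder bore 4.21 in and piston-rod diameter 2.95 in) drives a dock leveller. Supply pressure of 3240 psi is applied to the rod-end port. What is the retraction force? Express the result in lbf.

F ≈ 23000 lbf

Rod-side annular area A_ann = π/4 × (4.21² − 2.95²) = 7.086 in^2
On retraction the pressure acts on the annular area (bore minus rod).
F = P × A_ann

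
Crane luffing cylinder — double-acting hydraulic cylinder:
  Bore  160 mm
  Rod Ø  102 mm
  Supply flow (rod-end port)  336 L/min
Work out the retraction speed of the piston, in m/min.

Rod-side annular area A_ann = π/4 × (160² − 102²) = 11930 mm^2
Flow into the rod-end port fills the annular volume.
v = Q / A

v ≈ 28.2 m/min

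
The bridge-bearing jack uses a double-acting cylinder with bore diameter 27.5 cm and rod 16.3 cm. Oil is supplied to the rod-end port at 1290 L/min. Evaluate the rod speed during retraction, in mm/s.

Rod-side annular area A_ann = π/4 × (27.5² − 16.3²) = 385.3 cm^2
Flow into the rod-end port fills the annular volume.
v = Q / A

v ≈ 558 mm/s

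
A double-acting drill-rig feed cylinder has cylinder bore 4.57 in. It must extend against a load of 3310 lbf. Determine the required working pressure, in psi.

P ≈ 202 psi

Cap-side area A_cap = π/4 × (4.57 in)² = 16.40 in^2
P = F / A = 3310 lbf / A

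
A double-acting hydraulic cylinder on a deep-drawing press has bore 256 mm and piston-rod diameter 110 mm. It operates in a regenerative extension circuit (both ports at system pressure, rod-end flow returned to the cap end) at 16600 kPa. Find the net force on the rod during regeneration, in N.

With equal pressure on both faces, forces on the annular region cancel; the net push is pressure × rod cross-section.
Rod cross-section A_rod = π/4 × (110 mm)² = 9503 mm^2
F = P × A_rod

F ≈ 1.58e5 N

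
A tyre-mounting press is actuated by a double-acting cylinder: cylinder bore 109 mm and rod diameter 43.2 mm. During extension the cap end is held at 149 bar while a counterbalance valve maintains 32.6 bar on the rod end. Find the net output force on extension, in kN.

Cap-side area A_cap = π/4 × (109 mm)² = 9331 mm^2
Rod-side annular area A_ann = π/4 × (109² − 43.2²) = 7866 mm^2
Net thrust = P_cap·A_cap − P_rod·A_ann = 139.0 kN − 25.64 kN

F ≈ 113 kN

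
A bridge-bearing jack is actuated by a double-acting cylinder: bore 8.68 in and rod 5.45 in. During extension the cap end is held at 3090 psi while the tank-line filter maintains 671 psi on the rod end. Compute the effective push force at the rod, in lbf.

F ≈ 1.59e5 lbf

Cap-side area A_cap = π/4 × (8.68 in)² = 59.17 in^2
Rod-side annular area A_ann = π/4 × (8.68² − 5.45²) = 35.85 in^2
Net thrust = P_cap·A_cap − P_rod·A_ann = 1.828e5 lbf − 24050 lbf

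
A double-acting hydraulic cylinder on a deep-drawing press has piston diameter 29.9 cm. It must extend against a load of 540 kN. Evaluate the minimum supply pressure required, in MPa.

Cap-side area A_cap = π/4 × (29.9 cm)² = 702.2 cm^2
P = F / A = 540 kN / A

P ≈ 7.69 MPa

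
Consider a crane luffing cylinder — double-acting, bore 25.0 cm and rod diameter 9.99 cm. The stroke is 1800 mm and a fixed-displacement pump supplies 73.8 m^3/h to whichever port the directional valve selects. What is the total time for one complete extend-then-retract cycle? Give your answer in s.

t ≈ 7.93 s

Cap-side area A_cap = π/4 × (25.0 cm)² = 490.9 cm^2
Rod-side annular area A_ann = π/4 × (25.0² − 9.99²) = 412.5 cm^2
t_ext = A_cap·L/Q = 4.310 s
t_ret = A_ann·L/Q = 3.622 s
t_cycle = t_ext + t_ret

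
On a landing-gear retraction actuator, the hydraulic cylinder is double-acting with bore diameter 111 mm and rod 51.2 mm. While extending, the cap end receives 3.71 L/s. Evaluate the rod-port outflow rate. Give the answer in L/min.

Cap-side area A_cap = π/4 × (111 mm)² = 9677 mm^2
Rod-side annular area A_ann = π/4 × (111² − 51.2²) = 7618 mm^2
Piston speed v = Q_in/A_cap; rod-end outflow Q_out = v × A_ann = Q_in × A_ann/A_cap.

Q_out ≈ 175 L/min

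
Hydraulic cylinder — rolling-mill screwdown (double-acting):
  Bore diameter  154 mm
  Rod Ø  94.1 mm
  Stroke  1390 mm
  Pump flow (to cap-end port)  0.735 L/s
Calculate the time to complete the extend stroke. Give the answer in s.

Cap-side area A_cap = π/4 × (154 mm)² = 18630 mm^2
Swept volume V = A × L; t = V / Q = A·L / Q

t ≈ 35.2 s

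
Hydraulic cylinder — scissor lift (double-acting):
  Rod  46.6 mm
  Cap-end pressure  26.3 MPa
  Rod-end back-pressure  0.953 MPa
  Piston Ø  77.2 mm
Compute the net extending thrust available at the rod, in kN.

F ≈ 120 kN

Cap-side area A_cap = π/4 × (77.2 mm)² = 4681 mm^2
Rod-side annular area A_ann = π/4 × (77.2² − 46.6²) = 2975 mm^2
Net thrust = P_cap·A_cap − P_rod·A_ann = 123.1 kN − 2.835 kN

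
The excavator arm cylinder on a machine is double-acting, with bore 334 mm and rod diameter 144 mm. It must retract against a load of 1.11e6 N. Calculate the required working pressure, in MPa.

P ≈ 15.6 MPa

Rod-side annular area A_ann = π/4 × (334² − 144²) = 71330 mm^2
Retraction: pressure acts on the annular area.
P = F / A = 1.11e6 N / A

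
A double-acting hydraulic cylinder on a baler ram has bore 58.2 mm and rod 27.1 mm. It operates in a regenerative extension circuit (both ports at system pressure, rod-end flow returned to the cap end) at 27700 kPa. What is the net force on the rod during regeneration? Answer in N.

F ≈ 16000 N

With equal pressure on both faces, forces on the annular region cancel; the net push is pressure × rod cross-section.
Rod cross-section A_rod = π/4 × (27.1 mm)² = 576.8 mm^2
F = P × A_rod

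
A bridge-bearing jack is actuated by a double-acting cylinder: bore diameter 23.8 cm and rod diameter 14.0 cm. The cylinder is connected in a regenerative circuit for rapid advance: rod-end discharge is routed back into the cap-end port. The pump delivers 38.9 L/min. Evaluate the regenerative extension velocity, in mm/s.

In regeneration the rod-end outflow joins the pump flow into the cap end, so the net volume the pump must supply per unit advance equals the rod cross-section area.
Rod cross-section A_rod = π/4 × (14.0 cm)² = 153.9 cm^2
v = Q_pump / A_rod

v ≈ 42.1 mm/s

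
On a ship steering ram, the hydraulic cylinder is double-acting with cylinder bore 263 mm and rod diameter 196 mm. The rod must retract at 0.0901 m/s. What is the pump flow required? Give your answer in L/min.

Rod-side annular area A_ann = π/4 × (263² − 196²) = 24150 mm^2
Q = A × v

Q ≈ 131 L/min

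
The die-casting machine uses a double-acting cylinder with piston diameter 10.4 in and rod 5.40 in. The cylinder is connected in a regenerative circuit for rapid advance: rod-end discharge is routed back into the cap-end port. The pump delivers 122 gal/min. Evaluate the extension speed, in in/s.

In regeneration the rod-end outflow joins the pump flow into the cap end, so the net volume the pump must supply per unit advance equals the rod cross-section area.
Rod cross-section A_rod = π/4 × (5.40 in)² = 22.90 in^2
v = Q_pump / A_rod

v ≈ 20.5 in/s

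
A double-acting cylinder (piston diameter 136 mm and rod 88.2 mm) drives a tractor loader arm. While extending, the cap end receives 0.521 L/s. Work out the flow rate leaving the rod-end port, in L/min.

Q_out ≈ 18.1 L/min

Cap-side area A_cap = π/4 × (136 mm)² = 14530 mm^2
Rod-side annular area A_ann = π/4 × (136² − 88.2²) = 8417 mm^2
Piston speed v = Q_in/A_cap; rod-end outflow Q_out = v × A_ann = Q_in × A_ann/A_cap.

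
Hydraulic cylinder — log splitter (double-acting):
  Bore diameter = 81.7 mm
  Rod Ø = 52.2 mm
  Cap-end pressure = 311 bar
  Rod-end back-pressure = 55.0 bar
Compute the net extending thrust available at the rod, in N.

Cap-side area A_cap = π/4 × (81.7 mm)² = 5242 mm^2
Rod-side annular area A_ann = π/4 × (81.7² − 52.2²) = 3102 mm^2
Net thrust = P_cap·A_cap − P_rod·A_ann = 1.630e5 N − 17060 N

F ≈ 1.46e5 N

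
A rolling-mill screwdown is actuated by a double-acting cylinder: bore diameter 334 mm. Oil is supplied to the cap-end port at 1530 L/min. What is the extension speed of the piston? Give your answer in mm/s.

Cap-side area A_cap = π/4 × (334 mm)² = 87620 mm^2
v = Q / A

v ≈ 291 mm/s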